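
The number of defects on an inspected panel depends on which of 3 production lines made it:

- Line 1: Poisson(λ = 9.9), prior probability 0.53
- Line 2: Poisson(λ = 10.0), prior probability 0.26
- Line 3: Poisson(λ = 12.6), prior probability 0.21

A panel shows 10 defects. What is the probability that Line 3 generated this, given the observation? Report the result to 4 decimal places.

0.1661

Posterior ∝ prior × likelihood, so P(k | x) ∝ π_k f_k(x); normalise over all components.
Poisson probabilities:
  L_1 = 0.125047
  L_2 = 0.12511
  L_3 = 0.0937199
Unnormalised posteriors:
  π_1·L_1 = 0.53 × 0.125047 = 0.066275
  π_2·L_2 = 0.26 × 0.12511 = 0.0325286
  π_3·L_3 = 0.21 × 0.0937199 = 0.0196812
Sum: 0.066275 + 0.0325286 + 0.0196812 = 0.118485
Responsibility of Line 3: 0.0196812 / 0.118485 ≈ 0.1661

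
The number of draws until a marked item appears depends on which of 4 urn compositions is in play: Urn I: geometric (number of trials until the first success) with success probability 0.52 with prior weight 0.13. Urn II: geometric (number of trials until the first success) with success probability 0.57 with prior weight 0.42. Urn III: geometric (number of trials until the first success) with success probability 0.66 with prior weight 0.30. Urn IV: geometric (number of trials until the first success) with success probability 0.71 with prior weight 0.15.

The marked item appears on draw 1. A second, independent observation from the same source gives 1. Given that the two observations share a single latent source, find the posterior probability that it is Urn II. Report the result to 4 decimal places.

P(component k | x) = P(Z=k)·f_k(x) / marginal(x), where marginal(x) = Σ_j P(Z=j)·f_j(x).
Since both observations come from the same component, the likelihood for component k is f_k(x₁)·f_k(x₂).
  L_I = [0.52·(1−0.52)^0 = 0.52·1 = 0.52] × [0.52] = 0.2704
  L_II = [0.57·(1−0.57)^0 = 0.57·1 = 0.57] × [0.57] = 0.3249
  L_III = [0.66·(1−0.66)^0 = 0.66·1 = 0.66] × [0.66] = 0.4356
  L_IV = [0.71·(1−0.71)^0 = 0.71·1 = 0.71] × [0.71] = 0.5041
Weight by the priors:
  P(Z=I)·L_I = 0.13 × 0.2704 = 0.035152
  P(Z=II)·L_II = 0.42 × 0.3249 = 0.136458
  P(Z=III)·L_III = 0.30 × 0.4356 = 0.13068
  P(Z=IV)·L_IV = 0.15 × 0.5041 = 0.075615
Sum: 0.035152 + 0.136458 + 0.13068 + 0.075615 = 0.377905
So the posterior for Urn II is 0.136458 / 0.377905 ≈ 0.3611.

0.3611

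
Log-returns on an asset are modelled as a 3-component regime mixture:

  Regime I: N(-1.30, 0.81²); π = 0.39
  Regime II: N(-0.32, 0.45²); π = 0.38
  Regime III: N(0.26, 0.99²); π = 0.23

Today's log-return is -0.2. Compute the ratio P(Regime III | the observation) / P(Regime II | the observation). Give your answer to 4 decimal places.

0.2559

Only the two components matter; the odds are (P(Z=i) f_i(x)) / (P(Z=j) f_j(x)).
Component likelihoods at x = -0.2:
  p_I = 0.195864
  p_II = 0.855571
  p_III = 0.361738
Odds = (0.23/0.38) × (0.361738/0.855571) = 0.605263 × 0.422803 ≈ 0.2559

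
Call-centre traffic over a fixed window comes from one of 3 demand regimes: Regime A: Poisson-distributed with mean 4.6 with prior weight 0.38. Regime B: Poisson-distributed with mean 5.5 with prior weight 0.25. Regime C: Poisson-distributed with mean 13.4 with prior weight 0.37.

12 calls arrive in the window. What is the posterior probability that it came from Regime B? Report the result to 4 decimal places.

By Bayes' theorem, P(k | x) = P(Z=k) f_k(x) / Σ_j P(Z=j) f_j(x).
Poisson probabilities:
  f_A = 0.00188366
  f_B = 0.00653726
  f_C = 0.106017
Multiply by the mixture weights:
  P(Z=A)·f_A = 0.38 × 0.00188366 = 0.000715791
  P(Z=B)·f_B = 0.25 × 0.00653726 = 0.00163431
  P(Z=C)·f_C = 0.37 × 0.106017 = 0.0392262
Denominator: 0.000715791 + 0.00163431 + 0.0392262 = 0.0415763
Responsibility of Regime B: 0.00163431 / 0.0415763 ≈ 0.0393

0.0393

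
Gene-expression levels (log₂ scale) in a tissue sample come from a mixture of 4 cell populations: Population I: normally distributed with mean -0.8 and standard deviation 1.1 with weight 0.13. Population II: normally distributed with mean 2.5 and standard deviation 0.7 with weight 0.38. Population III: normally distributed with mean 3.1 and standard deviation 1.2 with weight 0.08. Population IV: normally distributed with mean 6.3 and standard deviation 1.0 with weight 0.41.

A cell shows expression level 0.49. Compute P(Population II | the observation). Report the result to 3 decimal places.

0.118

Posterior ∝ prior × likelihood, so P(k | x) ∝ P(Z=k) f_k(x); normalise over all components.
Component likelihoods at x = 0.49:
  p_I = (1/(1.1·√(2π)))·exp(−(0.49−-0.8)²/(2·1.1²)) = 0.362675·exp(-0.68764) = 0.182338
  p_II = (1/(0.7·√(2π)))·exp(−(0.49−2.5)²/(2·0.7²)) = 0.569918·exp(-4.12255) = 0.00923445
  p_III = (1/(1.2·√(2π)))·exp(−(0.49−3.1)²/(2·1.2²)) = 0.332452·exp(-2.36531) = 0.0312239
  p_IV = (1/(1.0·√(2π)))·exp(−(0.49−6.3)²/(2·1.0²)) = 0.398942·exp(-16.87805) = 1.8658e-08
Multiply by the mixture weights:
  P(Z=I)·p_I = 0.13 × 0.182338 = 0.0237039
  P(Z=II)·p_II = 0.38 × 0.00923445 = 0.00350909
  P(Z=III)·p_III = 0.08 × 0.0312239 = 0.00249791
  P(Z=IV)·p_IV = 0.41 × 1.8658e-08 = 7.6498e-09
Normaliser: 0.0237039 + 0.00350909 + 0.00249791 + 7.6498e-09 = 0.0297109
P(Population II | the observation) ≈ 0.118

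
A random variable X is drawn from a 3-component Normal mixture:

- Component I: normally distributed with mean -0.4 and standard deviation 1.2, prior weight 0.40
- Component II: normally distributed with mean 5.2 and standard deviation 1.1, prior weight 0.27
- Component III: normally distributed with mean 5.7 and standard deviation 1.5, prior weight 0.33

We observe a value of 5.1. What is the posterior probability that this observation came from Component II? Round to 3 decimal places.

0.546

Apply Bayes' rule: the posterior for each component is proportional to its prior times its likelihood at x.
Normal densities:
  L_I = 9.12281e-06
  L_II = 0.361179
  L_III = 0.245513
Multiply by the mixture weights:
  w_I·L_I = 0.40 × 9.12281e-06 = 3.64913e-06
  w_II·L_II = 0.27 × 0.361179 = 0.0975184
  w_III·L_III = 0.33 × 0.245513 = 0.0810194
Evidence: 3.64913e-06 + 0.0975184 + 0.0810194 = 0.178541
Responsibility of Component II: 0.0975184 / 0.178541 ≈ 0.546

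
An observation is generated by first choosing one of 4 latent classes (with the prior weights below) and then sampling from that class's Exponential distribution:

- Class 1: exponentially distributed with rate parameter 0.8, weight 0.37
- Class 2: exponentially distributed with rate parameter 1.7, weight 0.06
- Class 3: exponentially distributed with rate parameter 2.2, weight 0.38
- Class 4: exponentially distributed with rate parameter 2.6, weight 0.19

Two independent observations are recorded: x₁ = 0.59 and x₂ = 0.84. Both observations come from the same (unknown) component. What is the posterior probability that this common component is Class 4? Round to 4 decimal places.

The responsibility of component k is π_k f_k(x) divided by Σ_j π_j f_j(x).
Since both observations come from the same component, the likelihood for component k is f_k(x₁)·f_k(x₂).
  p_1 = [0.8·e^(−0.8·0.59) = 0.8·e^(−0.4720) = 0.499003] × [0.408549] = 0.203867
  p_2 = [1.7·e^(−1.7·0.59) = 1.7·e^(−1.0030) = 0.623522] × [0.40764] = 0.254172
  p_3 = [2.2·e^(−2.2·0.59) = 2.2·e^(−1.2980) = 0.60077] × [0.346614] = 0.208236
  p_4 = [2.6·e^(−2.6·0.59) = 2.6·e^(−1.5340) = 0.560745] × [0.292735] = 0.16415
Weight by the priors:
  π_1·p_1 = 0.37 × 0.203867 = 0.0754308
  π_2·p_2 = 0.06 × 0.254172 = 0.0152503
  π_3·p_3 = 0.38 × 0.208236 = 0.0791295
  π_4·p_4 = 0.19 × 0.16415 = 0.0311884
Evidence: 0.0754308 + 0.0152503 + 0.0791295 + 0.0311884 = 0.200999
P(Class 4 | x₁, x₂) ≈ 0.1552

0.1552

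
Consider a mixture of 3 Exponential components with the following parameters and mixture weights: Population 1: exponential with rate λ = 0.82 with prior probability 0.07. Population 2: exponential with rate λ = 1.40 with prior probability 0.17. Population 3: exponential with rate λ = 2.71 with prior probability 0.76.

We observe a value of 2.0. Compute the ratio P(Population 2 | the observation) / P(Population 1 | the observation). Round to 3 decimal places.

Posterior odds = (π_i f_i(x)) / (π_j f_j(x)); the normalising sum cancels.
Exponential densities:
  p_1 = 0.159064
  p_2 = 0.0851341
  p_3 = 0.0119976
Posterior odds = (π_2·p_2) / (π_1·p_1) = (0.17·0.0851341) / (0.07·0.159064) = 0.0144728 / 0.0111345 ≈ 1.300

1.300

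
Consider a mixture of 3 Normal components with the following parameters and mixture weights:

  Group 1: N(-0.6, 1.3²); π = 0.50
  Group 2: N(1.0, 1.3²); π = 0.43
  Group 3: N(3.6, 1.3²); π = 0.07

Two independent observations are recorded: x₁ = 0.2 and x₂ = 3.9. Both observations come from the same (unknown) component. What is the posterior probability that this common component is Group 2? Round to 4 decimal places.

0.9005

By Bayes' theorem, P(k | x) = P(Z=k) f_k(x) / Σ_j P(Z=j) f_j(x).
Since both observations come from the same component, the likelihood for component k is f_k(x₁)·f_k(x₂).
  p_1 = [0.253941] × [0.000767458] = 0.000194889
  p_2 = [0.253941] × [0.02549] = 0.00647297
  p_3 = [0.0100376] × [0.298815] = 0.00299938
Weight by the priors:
  P(Z=1)·p_1 = 0.50 × 0.000194889 = 9.74446e-05
  P(Z=2)·p_2 = 0.43 × 0.00647297 = 0.00278338
  P(Z=3)·p_3 = 0.07 × 0.00299938 = 0.000209956
Evidence: 9.74446e-05 + 0.00278338 + 0.000209956 = 0.00309078
So the posterior for Group 2 is 0.00278338 / 0.00309078 ≈ 0.9005.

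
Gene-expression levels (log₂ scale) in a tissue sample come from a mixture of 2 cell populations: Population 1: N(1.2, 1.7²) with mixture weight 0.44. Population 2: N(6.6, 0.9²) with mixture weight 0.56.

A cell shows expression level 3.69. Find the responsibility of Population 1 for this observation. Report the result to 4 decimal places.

0.9636

Posterior ∝ prior × likelihood, so P(k | x) ∝ w_k f_k(x); normalise over all components.
Normal densities:
  p_1 = (1/(1.7·√(2π)))·exp(−(3.69−1.2)²/(2·1.7²)) = 0.234672·exp(-1.07268) = 0.0802789
  p_2 = (1/(0.9·√(2π)))·exp(−(3.69−6.6)²/(2·0.9²)) = 0.443269·exp(-5.22722) = 0.00237965
Unnormalised posteriors:
  w_1·p_1 = 0.44 × 0.0802789 = 0.0353227
  w_2·p_2 = 0.56 × 0.00237965 = 0.00133261
Denominator: 0.0353227 + 0.00133261 = 0.0366553
So the posterior for Population 1 is 0.0353227 / 0.0366553 ≈ 0.9636.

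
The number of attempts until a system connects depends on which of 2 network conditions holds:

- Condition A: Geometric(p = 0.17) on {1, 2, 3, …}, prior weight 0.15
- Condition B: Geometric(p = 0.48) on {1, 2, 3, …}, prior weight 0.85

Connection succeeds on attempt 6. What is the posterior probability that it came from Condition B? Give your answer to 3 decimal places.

P(component k | x) = w_k·f_k(x) / marginal(x), where marginal(x) = Σ_j w_j·f_j(x).
Evaluate each component's likelihood at the observed value:
  p_A = 0.0669637
  p_B = 0.0182498
Unnormalised posteriors:
  w_A·p_A = 0.15 × 0.0669637 = 0.0100446
  w_B·p_B = 0.85 × 0.0182498 = 0.0155123
Normaliser: 0.0100446 + 0.0155123 = 0.0255569
Responsibility of Condition B: 0.0155123 / 0.0255569 ≈ 0.607

0.607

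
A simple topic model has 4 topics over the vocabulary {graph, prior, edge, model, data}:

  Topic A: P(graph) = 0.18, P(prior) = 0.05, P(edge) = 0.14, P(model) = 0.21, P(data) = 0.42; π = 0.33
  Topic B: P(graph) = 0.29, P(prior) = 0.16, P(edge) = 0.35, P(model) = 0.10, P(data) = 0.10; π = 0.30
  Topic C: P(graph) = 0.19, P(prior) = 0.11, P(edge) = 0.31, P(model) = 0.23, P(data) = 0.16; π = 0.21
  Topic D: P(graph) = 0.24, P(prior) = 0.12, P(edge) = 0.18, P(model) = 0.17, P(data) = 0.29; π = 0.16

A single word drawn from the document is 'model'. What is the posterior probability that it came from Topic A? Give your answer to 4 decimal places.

By Bayes' theorem, P(k | x) = π_k f_k(x) / Σ_j π_j f_j(x).
Evaluate each component's likelihood at the observed value:
  f_A = 0.21
  f_B = 0.1
  f_C = 0.23
  f_D = 0.17
Prior × likelihood for each component:
  π_A·f_A = 0.33 × 0.21 = 0.0693
  π_B·f_B = 0.30 × 0.1 = 0.03
  π_C·f_C = 0.21 × 0.23 = 0.0483
  π_D·f_D = 0.16 × 0.17 = 0.0272
Denominator: 0.0693 + 0.03 + 0.0483 + 0.0272 = 0.1748
So the posterior for Topic A is 0.0693 / 0.1748 ≈ 0.3965.

0.3965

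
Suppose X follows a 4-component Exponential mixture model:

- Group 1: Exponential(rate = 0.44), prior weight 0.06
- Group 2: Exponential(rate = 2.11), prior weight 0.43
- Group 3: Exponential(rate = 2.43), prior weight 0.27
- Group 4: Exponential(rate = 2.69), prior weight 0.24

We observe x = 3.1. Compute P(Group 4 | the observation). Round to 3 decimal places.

0.018

P(component k | x) = π_k·f_k(x) / marginal(x), where marginal(x) = Σ_j π_j·f_j(x).
Evaluate each component's likelihood at the observed value:
  p_1 = 0.44·e^(−0.44·3.1) = 0.44·e^(−1.3640) = 0.11248
  p_2 = 2.11·e^(−2.11·3.1) = 2.11·e^(−6.5410) = 0.00304482
  p_3 = 2.43·e^(−2.43·3.1) = 2.43·e^(−7.5330) = 0.00130037
  p_4 = 2.69·e^(−2.69·3.1) = 2.69·e^(−8.3390) = 0.00064294
Unnormalised posteriors:
  π_1·p_1 = 0.06 × 0.11248 = 0.0067488
  π_2·p_2 = 0.43 × 0.00304482 = 0.00130927
  π_3·p_3 = 0.27 × 0.00130037 = 0.000351099
  π_4·p_4 = 0.24 × 0.00064294 = 0.000154306
Marginal: 0.0067488 + 0.00130927 + 0.000351099 + 0.000154306 = 0.00856347
P(Group 4 | 3.1) = 0.000154306 / 0.00856347 ≈ 0.018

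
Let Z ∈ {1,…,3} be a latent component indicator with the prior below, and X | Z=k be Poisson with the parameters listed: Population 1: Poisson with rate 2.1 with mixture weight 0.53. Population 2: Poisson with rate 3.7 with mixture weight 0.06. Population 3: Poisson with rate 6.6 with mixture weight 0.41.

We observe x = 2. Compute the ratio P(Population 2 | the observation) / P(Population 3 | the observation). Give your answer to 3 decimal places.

0.836

Since P(k|x) ∝ w_k f_k(x), the posterior odds are w_i f_i(x) / (w_j f_j(x)).
Component likelihoods at x = 2:
  p_1 = 0.270016
  p_2 = 0.169233
  p_3 = 0.0296288
0.010154 / 0.0121478 ≈ 0.836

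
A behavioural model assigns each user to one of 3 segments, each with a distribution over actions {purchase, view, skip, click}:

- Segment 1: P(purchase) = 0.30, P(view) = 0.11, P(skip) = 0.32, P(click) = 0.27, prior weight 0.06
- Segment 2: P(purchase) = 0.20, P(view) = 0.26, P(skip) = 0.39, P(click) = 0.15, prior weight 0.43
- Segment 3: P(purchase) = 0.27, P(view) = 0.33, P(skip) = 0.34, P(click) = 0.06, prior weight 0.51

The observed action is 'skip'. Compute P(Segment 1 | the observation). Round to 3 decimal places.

0.053

P(component k | x) = π_k·f_k(x) / marginal(x), where marginal(x) = Σ_j π_j·f_j(x).
Component likelihoods at x = 'skip':
  L_1 = P(skip | comp) = 0.32
  L_2 = P(skip | comp) = 0.39
  L_3 = P(skip | comp) = 0.34
Weight by the priors:
  π_1·L_1 = 0.06 × 0.32 = 0.0192
  π_2·L_2 = 0.43 × 0.39 = 0.1677
  π_3·L_3 = 0.51 × 0.34 = 0.1734
Denominator: 0.0192 + 0.1677 + 0.1734 = 0.3603
P(Segment 1 | x) ≈ 0.053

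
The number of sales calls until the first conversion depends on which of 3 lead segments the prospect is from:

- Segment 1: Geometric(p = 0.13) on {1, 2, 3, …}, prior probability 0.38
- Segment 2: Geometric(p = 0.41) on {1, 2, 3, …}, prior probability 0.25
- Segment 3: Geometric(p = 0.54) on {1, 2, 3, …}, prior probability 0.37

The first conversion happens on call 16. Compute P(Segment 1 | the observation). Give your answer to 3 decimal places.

The responsibility of component k is π_k f_k(x) divided by Σ_j π_j f_j(x).
Geometric probabilities:
  L_1 = 0.13·(1−0.13)^15 = 0.13·0.123819 = 0.0160965
  L_2 = 0.41·(1−0.41)^15 = 0.41·0.00036541 = 0.000149818
  L_3 = 0.54·(1−0.54)^15 = 0.54·8.7371e-06 = 4.71804e-06
Weight by the priors:
  π_1·L_1 = 0.38 × 0.0160965 = 0.00611668
  π_2·L_2 = 0.25 × 0.000149818 = 3.74545e-05
  π_3·L_3 = 0.37 × 4.71804e-06 = 1.74567e-06
Marginal: 0.00611668 + 3.74545e-05 + 1.74567e-06 = 0.00615588
So the posterior for Segment 1 is 0.00611668 / 0.00615588 ≈ 0.994.

0.994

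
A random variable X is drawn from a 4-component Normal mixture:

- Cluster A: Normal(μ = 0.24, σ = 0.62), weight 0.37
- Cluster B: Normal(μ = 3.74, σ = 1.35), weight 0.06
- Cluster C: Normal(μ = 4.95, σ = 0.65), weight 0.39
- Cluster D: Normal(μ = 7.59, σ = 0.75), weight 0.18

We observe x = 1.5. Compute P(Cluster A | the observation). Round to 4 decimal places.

Apply Bayes' rule: the posterior for each component is proportional to its prior times its likelihood at x.
Component likelihoods at x = 1.5:
  f_A = (1/(0.62·√(2π)))·exp(−(1.5−0.24)²/(2·0.62²)) = 0.643455·exp(-2.06504) = 0.0815989
  f_B = (1/(1.35·√(2π)))·exp(−(1.5−3.74)²/(2·1.35²)) = 0.295513·exp(-1.37657) = 0.0746001
  f_C = (1/(0.65·√(2π)))·exp(−(1.5−4.95)²/(2·0.65²)) = 0.613757·exp(-14.08580) = 4.68395e-07
  f_D = (1/(0.75·√(2π)))·exp(−(1.5−7.59)²/(2·0.75²)) = 0.531923·exp(-32.96720) = 2.5608e-15
Unnormalised posteriors:
  π_A·f_A = 0.37 × 0.0815989 = 0.0301916
  π_B·f_B = 0.06 × 0.0746001 = 0.004476
  π_C·f_C = 0.39 × 4.68395e-07 = 1.82674e-07
  π_D·f_D = 0.18 × 2.5608e-15 = 4.60944e-16
Evidence: 0.0301916 + 0.004476 + 1.82674e-07 + 4.60944e-16 = 0.0346678
Responsibility of Cluster A: 0.0301916 / 0.0346678 ≈ 0.8709

0.8709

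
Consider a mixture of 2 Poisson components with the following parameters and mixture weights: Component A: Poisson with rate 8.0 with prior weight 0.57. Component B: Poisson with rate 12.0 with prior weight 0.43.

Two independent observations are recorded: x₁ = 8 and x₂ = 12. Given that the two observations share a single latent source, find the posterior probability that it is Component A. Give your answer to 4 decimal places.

0.5430

By Bayes' theorem, P(k | x) = π_k f_k(x) / Σ_j π_j f_j(x).
Since both observations come from the same component, the likelihood for component k is f_k(x₁)·f_k(x₂).
  p_A = [e^(−8.0)·8.0^8/8! = 0.139587] × [0.0481268] = 0.00671785
  p_B = [e^(−12.0)·12.0^8/8! = 0.0655233] × [0.114368] = 0.00749376
Unnormalised posteriors:
  π_A·p_A = 0.57 × 0.00671785 = 0.00382918
  π_B·p_B = 0.43 × 0.00749376 = 0.00322232
Normaliser: 0.00382918 + 0.00322232 = 0.00705149
P(Component A | x) ≈ 0.5430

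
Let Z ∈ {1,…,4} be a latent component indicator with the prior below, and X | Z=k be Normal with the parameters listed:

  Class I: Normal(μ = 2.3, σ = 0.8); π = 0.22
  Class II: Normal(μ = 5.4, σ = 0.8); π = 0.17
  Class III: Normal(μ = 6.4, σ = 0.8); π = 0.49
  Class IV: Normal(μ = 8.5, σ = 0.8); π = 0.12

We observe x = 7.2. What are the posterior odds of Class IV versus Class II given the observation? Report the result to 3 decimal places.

2.369

The posterior odds equal the prior odds times the likelihood ratio: (P(Z=i)/P(Z=j))·(f_i(x)/f_j(x)).
Normal densities:
  L_I = (1/(0.8·√(2π)))·exp(−(7.2−2.3)²/(2·0.8²)) = 0.498678·exp(-18.75781) = 3.55964e-09
  L_II = (1/(0.8·√(2π)))·exp(−(7.2−5.4)²/(2·0.8²)) = 0.498678·exp(-2.53125) = 0.0396746
  L_III = (1/(0.8·√(2π)))·exp(−(7.2−6.4)²/(2·0.8²)) = 0.498678·exp(-0.50000) = 0.302463
  L_IV = (1/(0.8·√(2π)))·exp(−(7.2−8.5)²/(2·0.8²)) = 0.498678·exp(-1.32031) = 0.133173
Odds = (0.12/0.17) × (0.133173/0.0396746) = 0.705882 × 3.35663 ≈ 2.369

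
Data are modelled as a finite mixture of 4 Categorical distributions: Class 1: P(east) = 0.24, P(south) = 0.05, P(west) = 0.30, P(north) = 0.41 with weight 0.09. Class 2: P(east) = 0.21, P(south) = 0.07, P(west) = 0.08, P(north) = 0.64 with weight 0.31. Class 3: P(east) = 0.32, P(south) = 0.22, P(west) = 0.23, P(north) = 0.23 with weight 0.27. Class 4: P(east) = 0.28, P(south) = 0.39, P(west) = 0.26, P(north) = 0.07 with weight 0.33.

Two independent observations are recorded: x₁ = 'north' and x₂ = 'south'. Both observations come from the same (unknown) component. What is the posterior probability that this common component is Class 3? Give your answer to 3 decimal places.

By Bayes' theorem, P(k | x) = π_k f_k(x) / Σ_j π_j f_j(x).
Since both observations come from the same component, the likelihood for component k is f_k(x₁)·f_k(x₂).
  L_1 = [P(north | comp) = 0.41] × [0.05] = 0.0205
  L_2 = [P(north | comp) = 0.64] × [0.07] = 0.0448
  L_3 = [P(north | comp) = 0.23] × [0.22] = 0.0506
  L_4 = [P(north | comp) = 0.07] × [0.39] = 0.0273
Multiply by the mixture weights:
  π_1·L_1 = 0.09 × 0.0205 = 0.001845
  π_2·L_2 = 0.31 × 0.0448 = 0.013888
  π_3·L_3 = 0.27 × 0.0506 = 0.013662
  π_4·L_4 = 0.33 × 0.0273 = 0.009009
Sum: 0.001845 + 0.013888 + 0.013662 + 0.009009 = 0.038404
P(Class 3 | x₁,x₂) ≈ 0.356

0.356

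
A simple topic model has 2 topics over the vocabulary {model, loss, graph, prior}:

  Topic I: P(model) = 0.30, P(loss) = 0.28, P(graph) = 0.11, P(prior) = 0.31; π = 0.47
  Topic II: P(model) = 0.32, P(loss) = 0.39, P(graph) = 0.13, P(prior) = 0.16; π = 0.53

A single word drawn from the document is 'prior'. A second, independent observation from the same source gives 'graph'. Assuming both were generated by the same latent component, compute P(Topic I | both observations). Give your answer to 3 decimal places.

0.592

Apply Bayes' rule: the posterior for each component is proportional to its prior times its likelihood at x.
Since both observations come from the same component, the likelihood for component k is f_k(x₁)·f_k(x₂).
  f_I = [P(prior | comp) = 0.31] × [0.11] = 0.0341
  f_II = [P(prior | comp) = 0.16] × [0.13] = 0.0208
Multiply by the mixture weights:
  P(Z=I)·f_I = 0.47 × 0.0341 = 0.016027
  P(Z=II)·f_II = 0.53 × 0.0208 = 0.011024
Normaliser: 0.016027 + 0.011024 = 0.027051
So the posterior for Topic I is 0.016027 / 0.027051 ≈ 0.592.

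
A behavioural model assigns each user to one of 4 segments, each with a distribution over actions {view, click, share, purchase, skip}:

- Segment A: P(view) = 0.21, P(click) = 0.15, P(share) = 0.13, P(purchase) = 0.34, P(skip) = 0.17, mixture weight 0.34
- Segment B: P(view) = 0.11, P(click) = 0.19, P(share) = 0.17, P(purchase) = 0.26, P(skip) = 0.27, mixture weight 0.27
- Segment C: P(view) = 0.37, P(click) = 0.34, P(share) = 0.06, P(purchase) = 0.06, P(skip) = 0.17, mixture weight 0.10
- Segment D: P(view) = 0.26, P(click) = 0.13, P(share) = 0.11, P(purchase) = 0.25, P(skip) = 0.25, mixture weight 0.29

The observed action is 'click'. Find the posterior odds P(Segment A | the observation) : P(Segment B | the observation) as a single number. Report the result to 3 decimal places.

Since P(k|x) ∝ P(Z=k) f_k(x), the posterior odds are P(Z=i) f_i(x) / (P(Z=j) f_j(x)).
Component likelihoods at x = 'click':
  f_A = P(click | comp) = 0.15
  f_B = P(click | comp) = 0.19
  f_C = P(click | comp) = 0.34
  f_D = P(click | comp) = 0.13
Posterior odds = (P(Z=A)·f_A) / (P(Z=B)·f_B) = (0.34·0.15) / (0.27·0.19) = 0.051 / 0.0513 ≈ 0.994

0.994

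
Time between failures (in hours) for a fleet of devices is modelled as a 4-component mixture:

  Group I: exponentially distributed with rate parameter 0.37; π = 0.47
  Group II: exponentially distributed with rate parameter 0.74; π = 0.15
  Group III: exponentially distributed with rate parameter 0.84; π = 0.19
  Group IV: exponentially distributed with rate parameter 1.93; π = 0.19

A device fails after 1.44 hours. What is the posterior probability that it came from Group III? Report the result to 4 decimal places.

0.2260

The responsibility of component k is π_k f_k(x) divided by Σ_j π_j f_j(x).
Exponential densities:
  p_I = 0.37·e^(−0.37·1.44) = 0.37·e^(−0.5328) = 0.217175
  p_II = 0.74·e^(−0.74·1.44) = 0.74·e^(−1.0656) = 0.254946
  p_III = 0.84·e^(−0.84·1.44) = 0.84·e^(−1.2096) = 0.250586
  p_IV = 1.93·e^(−1.93·1.44) = 1.93·e^(−2.7792) = 0.11983
Unnormalised posteriors:
  π_I·p_I = 0.47 × 0.217175 = 0.102072
  π_II·p_II = 0.15 × 0.254946 = 0.0382418
  π_III·p_III = 0.19 × 0.250586 = 0.0476113
  π_IV·p_IV = 0.19 × 0.11983 = 0.0227677
Denominator: 0.102072 + 0.0382418 + 0.0476113 + 0.0227677 = 0.210693
P(Group III | x) = 0.0476113 / 0.210693 ≈ 0.2260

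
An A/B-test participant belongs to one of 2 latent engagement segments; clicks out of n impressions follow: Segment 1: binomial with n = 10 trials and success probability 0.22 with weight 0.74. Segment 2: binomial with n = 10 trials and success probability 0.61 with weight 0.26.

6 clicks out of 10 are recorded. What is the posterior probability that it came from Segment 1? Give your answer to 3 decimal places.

Apply Bayes' rule: the posterior for each component is proportional to its prior times its likelihood at x.
Evaluate each component's likelihood at the observed value:
  p_1 = C(10,6)·0.22^6·0.78^4 = 210·0.00011338·0.370151 = 0.0088132
  p_2 = C(10,6)·0.61^6·0.39^4 = 210·0.0515204·0.0231344 = 0.250298
Weight by the priors:
  P(Z=1)·p_1 = 0.74 × 0.0088132 = 0.00652177
  P(Z=2)·p_2 = 0.26 × 0.250298 = 0.0650774
Normaliser: 0.00652177 + 0.0650774 = 0.0715992
P(Segment 1 | the observation) = 0.00652177 / 0.0715992 ≈ 0.091

0.091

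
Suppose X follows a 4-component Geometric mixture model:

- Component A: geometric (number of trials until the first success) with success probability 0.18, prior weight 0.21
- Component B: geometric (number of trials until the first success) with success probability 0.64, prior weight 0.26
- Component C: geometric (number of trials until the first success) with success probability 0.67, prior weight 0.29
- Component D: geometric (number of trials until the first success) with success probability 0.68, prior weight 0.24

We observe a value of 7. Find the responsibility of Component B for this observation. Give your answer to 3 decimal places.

The responsibility of component k is π_k f_k(x) divided by Σ_j π_j f_j(x).
Geometric probabilities:
  p_A = 0.0547212
  p_B = 0.00139314
  p_C = 0.000865284
  p_D = 0.000730144
Multiply by the mixture weights:
  π_A·p_A = 0.21 × 0.0547212 = 0.0114915
  π_B·p_B = 0.26 × 0.00139314 = 0.000362217
  π_C·p_C = 0.29 × 0.000865284 = 0.000250932
  π_D·p_D = 0.24 × 0.000730144 = 0.000175235
Evidence: 0.0114915 + 0.000362217 + 0.000250932 + 0.000175235 = 0.0122798
So the posterior for Component B is 0.000362217 / 0.0122798 ≈ 0.029.

0.029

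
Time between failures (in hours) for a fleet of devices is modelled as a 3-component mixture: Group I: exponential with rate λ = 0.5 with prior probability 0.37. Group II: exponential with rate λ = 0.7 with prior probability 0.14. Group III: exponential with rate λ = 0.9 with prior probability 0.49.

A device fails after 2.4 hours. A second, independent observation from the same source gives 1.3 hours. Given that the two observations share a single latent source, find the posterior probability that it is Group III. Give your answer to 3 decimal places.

0.419

P(component k | x) = w_k·f_k(x) / marginal(x), where marginal(x) = Σ_j w_j·f_j(x).
Since both observations come from the same component, the likelihood for component k is f_k(x₁)·f_k(x₂).
  L_I = [0.150597] × [0.261023] = 0.0393093
  L_II = [0.130462] × [0.281767] = 0.0367598
  L_III = [0.103793] × [0.27933] = 0.0289924
Prior × likelihood for each component:
  w_I·L_I = 0.37 × 0.0393093 = 0.0145444
  w_II·L_II = 0.14 × 0.0367598 = 0.00514637
  w_III·L_III = 0.49 × 0.0289924 = 0.0142063
Marginal: 0.0145444 + 0.00514637 + 0.0142063 = 0.0338971
P(Group III | x₁,x₂) ≈ 0.419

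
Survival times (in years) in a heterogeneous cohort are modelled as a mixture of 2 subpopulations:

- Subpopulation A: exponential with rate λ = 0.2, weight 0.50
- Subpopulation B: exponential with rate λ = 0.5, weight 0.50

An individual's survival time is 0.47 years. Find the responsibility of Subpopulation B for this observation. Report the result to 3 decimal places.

The responsibility of component k is w_k f_k(x) divided by Σ_j w_j f_j(x).
Evaluate each component's likelihood at the observed value:
  L_A = 0.182057
  L_B = 0.395285
Unnormalised posteriors:
  w_A·L_A = 0.50 × 0.182057 = 0.0910283
  w_B·L_B = 0.50 × 0.395285 = 0.197643
Evidence: 0.0910283 + 0.197643 = 0.288671
P(Subpopulation B | 0.47 years) = 0.197643 / 0.288671 ≈ 0.685

0.685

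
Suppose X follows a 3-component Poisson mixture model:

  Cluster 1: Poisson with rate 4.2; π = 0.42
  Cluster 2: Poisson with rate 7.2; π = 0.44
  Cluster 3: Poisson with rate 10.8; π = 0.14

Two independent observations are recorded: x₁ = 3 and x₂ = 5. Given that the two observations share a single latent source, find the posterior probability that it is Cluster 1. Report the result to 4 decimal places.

0.8369

By Bayes' theorem, P(k | x) = π_k f_k(x) / Σ_j π_j f_j(x).
Since both observations come from the same component, the likelihood for component k is f_k(x₁)·f_k(x₂).
  L_1 = [0.185165] × [0.163316] = 0.0302404
  L_2 = [0.0464436] × [0.120382] = 0.00559097
  L_3 = [0.00428292] × [0.024978] = 0.000106979
Multiply by the mixture weights:
  π_1·L_1 = 0.42 × 0.0302404 = 0.012701
  π_2·L_2 = 0.44 × 0.00559097 = 0.00246003
  π_3·L_3 = 0.14 × 0.000106979 = 1.4977e-05
Marginal: 0.012701 + 0.00246003 + 1.4977e-05 = 0.015176
P(Cluster 1 | x₁,x₂) ≈ 0.8369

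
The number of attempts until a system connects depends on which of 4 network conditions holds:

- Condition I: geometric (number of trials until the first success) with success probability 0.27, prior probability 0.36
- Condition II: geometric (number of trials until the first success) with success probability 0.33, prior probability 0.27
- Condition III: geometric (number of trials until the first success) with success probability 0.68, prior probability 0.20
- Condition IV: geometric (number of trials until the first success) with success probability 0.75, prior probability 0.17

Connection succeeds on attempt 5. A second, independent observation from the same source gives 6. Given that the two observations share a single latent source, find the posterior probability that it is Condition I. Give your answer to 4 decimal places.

Posterior ∝ prior × likelihood, so P(k | x) ∝ w_k f_k(x); normalise over all components.
Since both observations come from the same component, the likelihood for component k is f_k(x₁)·f_k(x₂).
  L_I = [0.0766753] × [0.0559729] = 0.00429174
  L_II = [0.0664987] × [0.0445541] = 0.00296279
  L_III = [0.00713032] × [0.0022817] = 1.62693e-05
  L_IV = [0.00292969] × [0.000732422] = 2.14577e-06
Multiply by the mixture weights:
  w_I·L_I = 0.36 × 0.00429174 = 0.00154503
  w_II·L_II = 0.27 × 0.00296279 = 0.000799954
  w_III·L_III = 0.20 × 1.62693e-05 = 3.25385e-06
  w_IV·L_IV = 0.17 × 2.14577e-06 = 3.6478e-07
Evidence: 0.00154503 + 0.000799954 + 3.25385e-06 + 3.6478e-07 = 0.0023486
P(Condition I | x) = 0.00154503 / 0.0023486 ≈ 0.6579

0.6579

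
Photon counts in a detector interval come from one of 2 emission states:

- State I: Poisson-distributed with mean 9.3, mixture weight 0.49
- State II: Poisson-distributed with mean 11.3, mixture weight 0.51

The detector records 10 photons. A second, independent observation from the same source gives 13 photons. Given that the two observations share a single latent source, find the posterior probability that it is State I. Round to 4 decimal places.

0.3728

The responsibility of component k is π_k f_k(x) divided by Σ_j π_j f_j(x).
Since both observations come from the same component, the likelihood for component k is f_k(x₁)·f_k(x₂).
  p_I = [e^(−9.3)·9.3^10/10! = 0.121935] × [0.0571557] = 0.00696927
  p_II = [e^(−11.3)·11.3^10/10! = 0.115743] × [0.0973222] = 0.0112643
Multiply by the mixture weights:
  π_I·p_I = 0.49 × 0.00696927 = 0.00341494
  π_II·p_II = 0.51 × 0.0112643 = 0.00574481
Evidence: 0.00341494 + 0.00574481 = 0.00915975
Responsibility of State I: 0.00341494 / 0.00915975 ≈ 0.3728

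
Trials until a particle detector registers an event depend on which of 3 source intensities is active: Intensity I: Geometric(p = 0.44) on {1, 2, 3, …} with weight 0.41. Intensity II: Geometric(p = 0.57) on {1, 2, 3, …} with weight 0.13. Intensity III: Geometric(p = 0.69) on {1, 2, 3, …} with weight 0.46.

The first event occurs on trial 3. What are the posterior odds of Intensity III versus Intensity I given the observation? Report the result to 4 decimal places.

Posterior odds = (π_i f_i(x)) / (π_j f_j(x)); the normalising sum cancels.
Component likelihoods at x = 3:
  f_I = 0.44·(1−0.44)^2 = 0.44·0.3136 = 0.137984
  f_II = 0.57·(1−0.57)^2 = 0.57·0.1849 = 0.105393
  f_III = 0.69·(1−0.69)^2 = 0.69·0.0961 = 0.066309
Posterior odds = (π_III·f_III) / (π_I·f_I) = (0.46·0.066309) / (0.41·0.137984) = 0.0305021 / 0.0565734 ≈ 0.5392

0.5392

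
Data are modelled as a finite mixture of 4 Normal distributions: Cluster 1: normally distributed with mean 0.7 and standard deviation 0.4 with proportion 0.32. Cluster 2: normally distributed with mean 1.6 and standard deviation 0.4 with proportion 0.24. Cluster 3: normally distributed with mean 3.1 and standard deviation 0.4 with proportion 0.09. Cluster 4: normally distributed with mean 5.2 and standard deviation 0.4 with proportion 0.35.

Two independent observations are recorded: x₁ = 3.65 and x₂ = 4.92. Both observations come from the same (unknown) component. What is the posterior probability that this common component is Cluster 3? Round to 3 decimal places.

P(component k | x) = π_k·f_k(x) / marginal(x), where marginal(x) = Σ_j π_j·f_j(x).
Since both observations come from the same component, the likelihood for component k is f_k(x₁)·f_k(x₂).
  p_1 = [1.54197e-12] × [6.75802e-25] = 1.04207e-36
  p_2 = [1.97398e-06] × [1.09541e-15] = 2.16231e-21
  p_3 = [0.387531] × [3.18683e-05] = 1.235e-05
  p_4 = [0.000547329] × [0.780635] = 0.000427264
Unnormalised posteriors:
  π_1·p_1 = 0.32 × 1.04207e-36 = 3.33461e-37
  π_2·p_2 = 0.24 × 2.16231e-21 = 5.18955e-22
  π_3·p_3 = 0.09 × 1.235e-05 = 1.1115e-06
  π_4·p_4 = 0.35 × 0.000427264 = 0.000149542
Normaliser: 3.33461e-37 + 5.18955e-22 + 1.1115e-06 + 0.000149542 = 0.000150654
P(Cluster 3 | x) = 1.1115e-06 / 0.000150654 ≈ 0.007

0.007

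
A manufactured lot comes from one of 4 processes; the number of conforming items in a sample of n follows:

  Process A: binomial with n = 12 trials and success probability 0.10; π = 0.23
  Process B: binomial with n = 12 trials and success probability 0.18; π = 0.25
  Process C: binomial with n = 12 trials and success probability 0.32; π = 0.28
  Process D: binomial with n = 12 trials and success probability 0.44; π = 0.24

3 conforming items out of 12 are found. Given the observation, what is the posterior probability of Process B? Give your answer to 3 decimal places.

Apply Bayes' rule: the posterior for each component is proportional to its prior times its likelihood at x.
Evaluate each component's likelihood at the observed value:
  L_A = C(12,3)·0.10^3·0.90^9 = 220·0.001·0.38742 = 0.0852325
  L_B = C(12,3)·0.18^3·0.82^9 = 220·0.005832·0.16762 = 0.215063
  L_C = C(12,3)·0.32^3·0.68^9 = 220·0.032768·0.0310871 = 0.224106
  L_D = C(12,3)·0.44^3·0.56^9 = 220·0.085184·0.00541617 = 0.101502
Prior × likelihood for each component:
  π_A·L_A = 0.23 × 0.0852325 = 0.0196035
  π_B·L_B = 0.25 × 0.215063 = 0.0537656
  π_C·L_C = 0.28 × 0.224106 = 0.0627496
  π_D·L_D = 0.24 × 0.101502 = 0.0243604
Evidence: 0.0196035 + 0.0537656 + 0.0627496 + 0.0243604 = 0.160479
Responsibility of Process B: 0.0537656 / 0.160479 ≈ 0.335

0.335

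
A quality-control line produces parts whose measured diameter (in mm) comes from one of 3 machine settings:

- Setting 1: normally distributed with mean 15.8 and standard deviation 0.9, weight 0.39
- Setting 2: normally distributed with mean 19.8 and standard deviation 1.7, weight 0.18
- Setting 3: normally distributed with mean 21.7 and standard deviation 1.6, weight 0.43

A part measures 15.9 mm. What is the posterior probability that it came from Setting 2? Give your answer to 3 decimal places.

0.017

Apply Bayes' rule: the posterior for each component is proportional to its prior times its likelihood at x.
Component likelihoods at x = 15.9 mm:
  L_1 = (1/(0.9·√(2π)))·exp(−(15.9−15.8)²/(2·0.9²)) = 0.443269·exp(-0.00617) = 0.440541
  L_2 = (1/(1.7·√(2π)))·exp(−(15.9−19.8)²/(2·1.7²)) = 0.234672·exp(-2.63149) = 0.0168896
  L_3 = (1/(1.6·√(2π)))·exp(−(15.9−21.7)²/(2·1.6²)) = 0.249339·exp(-6.57031) = 0.000349413
Unnormalised posteriors:
  π_1·L_1 = 0.39 × 0.440541 = 0.171811
  π_2·L_2 = 0.18 × 0.0168896 = 0.00304014
  π_3·L_3 = 0.43 × 0.000349413 = 0.000150248
Marginal: 0.171811 + 0.00304014 + 0.000150248 = 0.175002
P(Setting 2 | data) = 0.00304014 / 0.175002 ≈ 0.017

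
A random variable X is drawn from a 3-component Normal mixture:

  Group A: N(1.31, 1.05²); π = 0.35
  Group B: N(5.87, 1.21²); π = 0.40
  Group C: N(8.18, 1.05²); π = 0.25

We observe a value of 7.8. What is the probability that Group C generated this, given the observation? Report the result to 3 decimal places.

Posterior ∝ prior × likelihood, so P(k | x) ∝ w_k f_k(x); normalise over all components.
Component likelihoods at x = 7.8:
  L_A = (1/(1.05·√(2π)))·exp(−(7.8−1.31)²/(2·1.05²)) = 0.379945·exp(-19.10209) = 1.92216e-09
  L_B = (1/(1.21·√(2π)))·exp(−(7.8−5.87)²/(2·1.21²)) = 0.329704·exp(-1.27208) = 0.0923992
  L_C = (1/(1.05·√(2π)))·exp(−(7.8−8.18)²/(2·1.05²)) = 0.379945·exp(-0.06549) = 0.355861
Multiply by the mixture weights:
  w_A·L_A = 0.35 × 1.92216e-09 = 6.72757e-10
  w_B·L_B = 0.40 × 0.0923992 = 0.0369597
  w_C·L_C = 0.25 × 0.355861 = 0.0889651
Normaliser: 6.72757e-10 + 0.0369597 + 0.0889651 = 0.125925
P(Group C | x) = 0.0889651 / 0.125925 ≈ 0.706

0.706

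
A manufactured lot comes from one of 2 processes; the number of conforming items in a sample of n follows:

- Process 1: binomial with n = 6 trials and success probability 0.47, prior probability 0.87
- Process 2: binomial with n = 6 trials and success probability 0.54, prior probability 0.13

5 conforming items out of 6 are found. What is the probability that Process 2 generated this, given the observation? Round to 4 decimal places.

0.2061

The responsibility of component k is π_k f_k(x) divided by Σ_j π_j f_j(x).
Component likelihoods at x = 5 conforming items out of 6:
  L_1 = 0.0729317
  L_2 = 0.12673
Prior × likelihood for each component:
  π_1·L_1 = 0.87 × 0.0729317 = 0.0634506
  π_2·L_2 = 0.13 × 0.12673 = 0.0164748
Marginal: 0.0634506 + 0.0164748 = 0.0799254
P(Process 2 | x) ≈ 0.2061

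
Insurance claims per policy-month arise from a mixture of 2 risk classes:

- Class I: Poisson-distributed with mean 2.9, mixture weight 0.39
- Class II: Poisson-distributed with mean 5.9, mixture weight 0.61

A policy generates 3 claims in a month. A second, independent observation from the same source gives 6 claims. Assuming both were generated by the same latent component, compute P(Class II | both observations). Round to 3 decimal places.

0.698

Apply Bayes' rule: the posterior for each component is proportional to its prior times its likelihood at x.
Since both observations come from the same component, the likelihood for component k is f_k(x₁)·f_k(x₂).
  f_I = [e^(−2.9)·2.9^3/3! = 0.22366] × [0.0454571] = 0.0101669
  f_II = [e^(−5.9)·5.9^3/3! = 0.0937707] × [0.160488] = 0.0150491
Prior × likelihood for each component:
  π_I·f_I = 0.39 × 0.0101669 = 0.00396511
  π_II·f_II = 0.61 × 0.0150491 = 0.00917993
Evidence: 0.00396511 + 0.00917993 = 0.013145
So the posterior for Class II is 0.00917993 / 0.013145 ≈ 0.698.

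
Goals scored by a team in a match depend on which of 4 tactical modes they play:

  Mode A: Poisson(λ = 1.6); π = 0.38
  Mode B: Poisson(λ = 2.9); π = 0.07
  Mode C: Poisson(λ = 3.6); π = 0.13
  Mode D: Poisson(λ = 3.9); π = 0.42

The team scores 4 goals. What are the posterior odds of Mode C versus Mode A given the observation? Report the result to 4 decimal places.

Since P(k|x) ∝ w_k f_k(x), the posterior odds are w_i f_i(x) / (w_j f_j(x)).
Poisson probabilities:
  p_A = e^(−1.6)·1.6^4/4! = 0.0551312
  p_B = e^(−2.9)·2.9^4/4! = 0.162154
  p_C = e^(−3.6)·3.6^4/4! = 0.191222
  p_D = e^(−3.9)·3.9^4/4! = 0.195119
Posterior odds = (w_C·p_C) / (w_A·p_A) = (0.13·0.191222) / (0.38·0.0551312) = 0.0248589 / 0.0209499 ≈ 1.1866

1.1866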